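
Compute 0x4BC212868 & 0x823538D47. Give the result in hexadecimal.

0x020010840

AND each hex digit independently (no carries):
  4&8=0, B&2=2, C&3=0, 2&5=0, 1&3=1, 2&8=0, 8&D=8, 6&4=4, 8&7=0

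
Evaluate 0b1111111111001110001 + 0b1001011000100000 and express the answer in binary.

Add column by column in base 2, right to left:
  1+0 = 1
  0+0 = 0
  0+0 = 0
  0+0 = 0
  1+0 = 1
  1+1 = 0 carry 1
  1+0+1 = 0 carry 1
  0+0+1 = 1
  0+0 = 0
  1+1 = 0 carry 1
  1+1+1 = 1 carry 1
  1+0+1 = 0 carry 1
  1+1+1 = 1 carry 1
  1+0+1 = 0 carry 1
  1+0+1 = 0 carry 1
  1+1+1 = 1 carry 1
  1+0+1 = 0 carry 1
  1+0+1 = 0 carry 1
  1+0+1 = 0 carry 1
  final carry 1

0b10001001010010010001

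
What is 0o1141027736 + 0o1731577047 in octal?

Add column by column in base 8, right to left:
  6+7 = 5 carry 1
  3+4+1 = 0 carry 1
  7+0+1 = 0 carry 1
  7+7+1 = 7 carry 1
  2+7+1 = 2 carry 1
  0+5+1 = 6
  1+1 = 2
  4+3 = 7
  1+7 = 0 carry 1
  1+1+1 = 3

0o3072627005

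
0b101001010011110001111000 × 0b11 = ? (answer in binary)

Multiply each base-2 digit by 3, carrying:
  0×3 = 0 → write 0
  0×3 = 0 → write 0
  0×3 = 0 → write 0
  1×3 = 3 → write 1 carry 1
  1×3+1 = 4 → write 0 carry 2
  1×3+2 = 5 → write 1 carry 2
  1×3+2 = 5 → write 1 carry 2
  0×3+2 = 2 → write 0 carry 1
  0×3+1 = 1 → write 1
  0×3 = 0 → write 0
  1×3 = 3 → write 1 carry 1
  1×3+1 = 4 → write 0 carry 2
  1×3+2 = 5 → write 1 carry 2
  1×3+2 = 5 → write 1 carry 2
  0×3+2 = 2 → write 0 carry 1
  0×3+1 = 1 → write 1
  1×3 = 3 → write 1 carry 1
  0×3+1 = 1 → write 1
  1×3 = 3 → write 1 carry 1
  0×3+1 = 1 → write 1
  0×3 = 0 → write 0
  1×3 = 3 → write 1 carry 1
  0×3+1 = 1 → write 1
  1×3 = 3 → write 1 carry 1
  remaining carry: 1

0b1111011111011010101101000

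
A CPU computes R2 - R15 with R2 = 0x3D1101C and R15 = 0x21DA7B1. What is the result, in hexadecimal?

0x1B3686B

Subtract column by column in base 16:
  C-1 → B
  1-B → 6 (borrow)
  0-7-1 → 8 (borrow)
  1-A-1 → 6 (borrow)
  1-D-1 → 3 (borrow)
  D-1-1 → B
  3-2 → 1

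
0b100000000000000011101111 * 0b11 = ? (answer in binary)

0b1100000000000001011001101

Multiply each base-2 digit by 3, carrying:
  1×3 = 3 → write 1 carry 1
  1×3+1 = 4 → write 0 carry 2
  1×3+2 = 5 → write 1 carry 2
  1×3+2 = 5 → write 1 carry 2
  0×3+2 = 2 → write 0 carry 1
  1×3+1 = 4 → write 0 carry 2
  1×3+2 = 5 → write 1 carry 2
  1×3+2 = 5 → write 1 carry 2
  0×3+2 = 2 → write 0 carry 1
  0×3+1 = 1 → write 1
  0×3 = 0 → write 0
  0×3 = 0 → write 0
  0×3 = 0 → write 0
  0×3 = 0 → write 0
  0×3 = 0 → write 0
  0×3 = 0 → write 0
  0×3 = 0 → write 0
  0×3 = 0 → write 0
  0×3 = 0 → write 0
  0×3 = 0 → write 0
  0×3 = 0 → write 0
  0×3 = 0 → write 0
  0×3 = 0 → write 0
  1×3 = 3 → write 1 carry 1
  remaining carry: 1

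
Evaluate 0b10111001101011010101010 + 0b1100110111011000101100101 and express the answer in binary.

Add column by column in base 2, right to left:
  0+1 = 1
  1+0 = 1
  0+1 = 1
  1+0 = 1
  0+0 = 0
  1+1 = 0 carry 1
  0+1+1 = 0 carry 1
  1+0+1 = 0 carry 1
  0+1+1 = 0 carry 1
  1+0+1 = 0 carry 1
  1+0+1 = 0 carry 1
  0+0+1 = 1
  1+1 = 0 carry 1
  0+1+1 = 0 carry 1
  1+0+1 = 0 carry 1
  1+1+1 = 1 carry 1
  0+1+1 = 0 carry 1
  0+1+1 = 0 carry 1
  1+0+1 = 0 carry 1
  1+1+1 = 1 carry 1
  1+1+1 = 1 carry 1
  0+0+1 = 1
  1+0 = 1
  0+1 = 1
  0+1 = 1

0b1111110001000100000001111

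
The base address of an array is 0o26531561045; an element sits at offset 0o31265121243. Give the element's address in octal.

Add column by column in base 8, right to left:
  5+3 = 0 carry 1
  4+4+1 = 1 carry 1
  0+2+1 = 3
  1+1 = 2
  6+2 = 0 carry 1
  5+1+1 = 7
  1+5 = 6
  3+6 = 1 carry 1
  5+2+1 = 0 carry 1
  6+1+1 = 0 carry 1
  2+3+1 = 6

0o60016702310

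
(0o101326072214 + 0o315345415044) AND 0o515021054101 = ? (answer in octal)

0o414021004000

Add column by column in base 8, right to left:
  4+4 = 0 carry 1
  1+4+1 = 6
  2+0 = 2
  2+5 = 7
  7+1 = 0 carry 1
  0+4+1 = 5
  6+5 = 3 carry 1
  2+4+1 = 7
  3+3 = 6
  1+5 = 6
  0+1 = 1
  1+3 = 4
Sum = 0o416673507260; now AND with 0o515021054101:
  4&5=4, 1&1=1, 6&5=4, 6&0=0, 7&2=2, 3&1=1, 5&0=0, 0&5=0, 7&4=4, 2&1=0, 6&0=0, 0&1=0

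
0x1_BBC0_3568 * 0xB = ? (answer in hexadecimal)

Multiply each base-16 digit by 11, carrying:
  8×11 = 88 → write 8 carry 5
  6×11+5 = 71 → write 7 carry 4
  5×11+4 = 59 → write B carry 3
  3×11+3 = 36 → write 4 carry 2
  0×11+2 = 2 → write 2
  C×11 = 132 → write 4 carry 8
  B×11+8 = 129 → write 1 carry 8
  B×11+8 = 129 → write 1 carry 8
  1×11+8 = 19 → write 3 carry 1
  remaining carry: 1

0x1311424B78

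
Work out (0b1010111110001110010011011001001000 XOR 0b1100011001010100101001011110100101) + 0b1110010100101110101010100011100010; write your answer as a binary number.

First 0b1010111110001110010011011001001000 XOR 0b1100011001010100101001011110100101 = 0b0110100111011010111010000111101101.
Add column by column in base 2, right to left:
  1+0 = 1
  0+1 = 1
  1+0 = 1
  1+0 = 1
  0+0 = 0
  1+1 = 0 carry 1
  1+1+1 = 1 carry 1
  1+1+1 = 1 carry 1
  1+0+1 = 0 carry 1
  0+0+1 = 1
  0+0 = 0
  0+1 = 1
  0+0 = 0
  1+1 = 0 carry 1
  0+0+1 = 1
  1+1 = 0 carry 1
  1+0+1 = 0 carry 1
  1+1+1 = 1 carry 1
  0+0+1 = 1
  1+1 = 0 carry 1
  0+1+1 = 0 carry 1
  1+1+1 = 1 carry 1
  1+0+1 = 0 carry 1
  0+1+1 = 0 carry 1
  1+0+1 = 0 carry 1
  1+0+1 = 0 carry 1
  1+1+1 = 1 carry 1
  0+0+1 = 1
  0+1 = 1
  1+0 = 1
  0+0 = 0
  1+1 = 0 carry 1
  1+1+1 = 1 carry 1
  0+1+1 = 0 carry 1
  final carry 1

0b10100111100001001100100101011001111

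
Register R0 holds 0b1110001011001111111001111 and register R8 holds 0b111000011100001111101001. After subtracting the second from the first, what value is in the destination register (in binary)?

Subtract column by column in base 2:
  1-1 → 0
  1-0 → 1
  1-0 → 1
  1-1 → 0
  0-0 → 0
  0-1 → 1 (borrow)
  1-1-1 → 1 (borrow)
  1-1-1 → 1 (borrow)
  1-1-1 → 1 (borrow)
  1-1-1 → 1 (borrow)
  1-0-1 → 0
  1-0 → 1
  1-0 → 1
  0-0 → 0
  0-1 → 1 (borrow)
  1-1-1 → 1 (borrow)
  1-1-1 → 1 (borrow)
  0-0-1 → 1 (borrow)
  1-0-1 → 0
  0-0 → 0
  0-0 → 0
  0-1 → 1 (borrow)
  1-1-1 → 1 (borrow)
  1-1-1 → 1 (borrow)
  1-0-1 → 0

0b111000111101101111100110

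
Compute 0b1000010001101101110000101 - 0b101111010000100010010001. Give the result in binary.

0b10010111101001011110100

Subtract column by column in base 2:
  1-1 → 0
  0-0 → 0
  1-0 → 1
  0-0 → 0
  0-1 → 1 (borrow)
  0-0-1 → 1 (borrow)
  0-0-1 → 1 (borrow)
  1-1-1 → 1 (borrow)
  1-0-1 → 0
  1-0 → 1
  0-0 → 0
  1-1 → 0
  1-0 → 1
  0-0 → 0
  1-0 → 1
  1-0 → 1
  0-1 → 1 (borrow)
  0-0-1 → 1 (borrow)
  0-1-1 → 0 (borrow)
  1-1-1 → 1 (borrow)
  0-1-1 → 0 (borrow)
  0-1-1 → 0 (borrow)
  0-0-1 → 1 (borrow)
  0-1-1 → 0 (borrow)
  1-0-1 → 0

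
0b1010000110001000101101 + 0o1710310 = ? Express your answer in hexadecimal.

0x2FF2F5

0b1010000110001000101101 = 0x28622D in hexadecimal.
0o1710310 = 0x790C8 in hexadecimal.
Add column by column in base 16, right to left:
  D+8 = 5 carry 1
  2+C+1 = F
  2+0 = 2
  6+9 = F
  8+7 = F
  2+0 = 2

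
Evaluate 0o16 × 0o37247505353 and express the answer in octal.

Multiply each base-8 digit by 14, carrying:
  3×14 = 42 → write 2 carry 5
  5×14+5 = 75 → write 3 carry 9
  3×14+9 = 51 → write 3 carry 6
  5×14+6 = 76 → write 4 carry 9
  0×14+9 = 9 → write 1 carry 1
  5×14+1 = 71 → write 7 carry 8
  7×14+8 = 106 → write 2 carry 13
  4×14+13 = 69 → write 5 carry 8
  2×14+8 = 36 → write 4 carry 4
  7×14+4 = 102 → write 6 carry 12
  3×14+12 = 54 → write 6 carry 6
  remaining carry: 6

0o666452714332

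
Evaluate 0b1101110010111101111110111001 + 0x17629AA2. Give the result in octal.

0o4513475133

0b1101110010111101111110111001 = 0o1562757671 in octal.
0x17629AA2 = 0o2730515242 in octal.
Add column by column in base 8, right to left:
  1+2 = 3
  7+4 = 3 carry 1
  6+2+1 = 1 carry 1
  7+5+1 = 5 carry 1
  5+1+1 = 7
  7+5 = 4 carry 1
  2+0+1 = 3
  6+3 = 1 carry 1
  5+7+1 = 5 carry 1
  1+2+1 = 4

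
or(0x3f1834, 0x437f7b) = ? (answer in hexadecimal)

OR each hex digit independently (no carries):
  3|4=7, f|3=f, 1|7=7, 8|f=f, 3|7=7, 4|b=f

0x7f7f7f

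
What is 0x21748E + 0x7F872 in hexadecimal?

0x296D00

Add column by column in base 16, right to left:
  E+2 = 0 carry 1
  8+7+1 = 0 carry 1
  4+8+1 = D
  7+F = 6 carry 1
  1+7+1 = 9
  2+0 = 2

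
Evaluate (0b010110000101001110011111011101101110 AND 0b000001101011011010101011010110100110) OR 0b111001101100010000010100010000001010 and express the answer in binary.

0b111001101101011010011111010100101110

0b010110000101001110011111011101101110 AND 0b000001101011011010101011010110100110 = 0b000000000001001010001011010100100110.
Then OR with 0b111001101100010000010100010000001010.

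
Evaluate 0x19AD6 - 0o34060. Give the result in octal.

0x19AD6 = 0o315326 in octal.
Subtract column by column in base 8:
  6-0 → 6
  2-6 → 4 (borrow)
  3-0-1 → 2
  5-4 → 1
  1-3 → 6 (borrow)
  3-0-1 → 2

0o261246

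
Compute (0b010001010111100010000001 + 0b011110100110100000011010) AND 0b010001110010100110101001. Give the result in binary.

0b1110010000010001001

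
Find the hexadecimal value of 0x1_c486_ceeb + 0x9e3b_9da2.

0x262c26c8d

Add column by column in base 16, right to left:
  b+2 = d
  e+a = 8 carry 1
  e+d+1 = c carry 1
  c+9+1 = 6 carry 1
  6+b+1 = 2 carry 1
  8+3+1 = c
  4+e = 2 carry 1
  c+9+1 = 6 carry 1
  1+0+1 = 2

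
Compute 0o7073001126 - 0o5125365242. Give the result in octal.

0o1745413664

Subtract column by column in base 8:
  6-2 → 4
  2-4 → 6 (borrow)
  1-2-1 → 6 (borrow)
  1-5-1 → 3 (borrow)
  0-6-1 → 1 (borrow)
  0-3-1 → 4 (borrow)
  3-5-1 → 5 (borrow)
  7-2-1 → 4
  0-1 → 7 (borrow)
  7-5-1 → 1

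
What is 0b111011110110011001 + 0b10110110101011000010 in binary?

Add column by column in base 2, right to left:
  1+0 = 1
  0+1 = 1
  0+0 = 0
  1+0 = 1
  1+0 = 1
  0+0 = 0
  0+1 = 1
  1+1 = 0 carry 1
  1+0+1 = 0 carry 1
  0+1+1 = 0 carry 1
  1+0+1 = 0 carry 1
  1+1+1 = 1 carry 1
  1+0+1 = 0 carry 1
  1+1+1 = 1 carry 1
  0+1+1 = 0 carry 1
  1+0+1 = 0 carry 1
  1+1+1 = 1 carry 1
  1+1+1 = 1 carry 1
  0+0+1 = 1
  0+1 = 1

0b11110010100001011011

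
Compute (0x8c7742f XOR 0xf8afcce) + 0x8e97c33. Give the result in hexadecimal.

0x10370514

First 0x8c7742f XOR 0xf8afcce = 0x74d88e1.
Add column by column in base 16, right to left:
  1+3 = 4
  e+3 = 1 carry 1
  8+c+1 = 5 carry 1
  8+7+1 = 0 carry 1
  d+9+1 = 7 carry 1
  4+e+1 = 3 carry 1
  7+8+1 = 0 carry 1
  final carry 1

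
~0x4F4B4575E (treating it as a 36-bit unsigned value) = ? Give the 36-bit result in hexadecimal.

0xB0B4BA8A1

Each hex digit d becomes F−d:
  4→B, F→0, 4→B, B→4, 4→B, 5→A, 7→8, 5→A, E→1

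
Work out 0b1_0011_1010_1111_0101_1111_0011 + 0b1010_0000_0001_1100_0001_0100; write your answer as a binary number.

0b1110110110001001000000111

Add column by column in base 2, right to left:
  1+0 = 1
  1+0 = 1
  0+1 = 1
  0+0 = 0
  1+1 = 0 carry 1
  1+0+1 = 0 carry 1
  1+0+1 = 0 carry 1
  1+0+1 = 0 carry 1
  1+0+1 = 0 carry 1
  0+0+1 = 1
  1+1 = 0 carry 1
  0+1+1 = 0 carry 1
  1+1+1 = 1 carry 1
  1+0+1 = 0 carry 1
  1+0+1 = 0 carry 1
  1+0+1 = 0 carry 1
  0+0+1 = 1
  1+0 = 1
  0+0 = 0
  1+0 = 1
  1+0 = 1
  1+1 = 0 carry 1
  0+0+1 = 1
  0+1 = 1
  1+0 = 1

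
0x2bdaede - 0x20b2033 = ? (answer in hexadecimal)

Subtract column by column in base 16:
  e-3 → b
  d-3 → a
  e-0 → e
  a-2 → 8
  d-b → 2
  b-0 → b
  2-2 → 0

0xb28eab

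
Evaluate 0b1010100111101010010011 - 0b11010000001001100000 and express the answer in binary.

0b111010111100000110011

Subtract column by column in base 2:
  1-0 → 1
  1-0 → 1
  0-0 → 0
  0-0 → 0
  1-0 → 1
  0-1 → 1 (borrow)
  0-1-1 → 0 (borrow)
  1-0-1 → 0
  0-0 → 0
  1-1 → 0
  0-0 → 0
  1-0 → 1
  1-0 → 1
  1-0 → 1
  1-0 → 1
  0-0 → 0
  0-1 → 1 (borrow)
  1-0-1 → 0
  0-1 → 1 (borrow)
  1-1-1 → 1 (borrow)
  0-0-1 → 1 (borrow)
  1-0-1 → 0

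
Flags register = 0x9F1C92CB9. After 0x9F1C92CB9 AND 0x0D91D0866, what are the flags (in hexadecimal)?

AND each hex digit independently (no carries):
  9&0=0, F&D=D, 1&9=1, C&1=0, 9&D=9, 2&0=0, C&8=8, B&6=2, 9&6=0

0x0D1090820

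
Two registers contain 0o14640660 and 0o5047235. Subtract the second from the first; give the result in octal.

0o7571423

Subtract column by column in base 8:
  0-5 → 3 (borrow)
  6-3-1 → 2
  6-2 → 4
  0-7 → 1 (borrow)
  4-4-1 → 7 (borrow)
  6-0-1 → 5
  4-5 → 7 (borrow)
  1-0-1 → 0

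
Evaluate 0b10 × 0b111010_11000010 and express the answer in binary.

Multiply each base-2 digit by 2, carrying:
  0×2 = 0 → write 0
  1×2 = 2 → write 0 carry 1
  0×2+1 = 1 → write 1
  0×2 = 0 → write 0
  0×2 = 0 → write 0
  0×2 = 0 → write 0
  1×2 = 2 → write 0 carry 1
  1×2+1 = 3 → write 1 carry 1
  0×2+1 = 1 → write 1
  1×2 = 2 → write 0 carry 1
  0×2+1 = 1 → write 1
  1×2 = 2 → write 0 carry 1
  1×2+1 = 3 → write 1 carry 1
  1×2+1 = 3 → write 1 carry 1
  remaining carry: 1

0b111010110000100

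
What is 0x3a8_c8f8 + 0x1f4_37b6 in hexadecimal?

0x59d00ae

Add column by column in base 16, right to left:
  8+6 = e
  f+b = a carry 1
  8+7+1 = 0 carry 1
  c+3+1 = 0 carry 1
  8+4+1 = d
  a+f = 9 carry 1
  3+1+1 = 5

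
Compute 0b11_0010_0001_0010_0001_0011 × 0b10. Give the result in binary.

Multiply each base-2 digit by 2, carrying:
  1×2 = 2 → write 0 carry 1
  1×2+1 = 3 → write 1 carry 1
  0×2+1 = 1 → write 1
  0×2 = 0 → write 0
  1×2 = 2 → write 0 carry 1
  0×2+1 = 1 → write 1
  0×2 = 0 → write 0
  0×2 = 0 → write 0
  0×2 = 0 → write 0
  1×2 = 2 → write 0 carry 1
  0×2+1 = 1 → write 1
  0×2 = 0 → write 0
  1×2 = 2 → write 0 carry 1
  0×2+1 = 1 → write 1
  0×2 = 0 → write 0
  0×2 = 0 → write 0
  0×2 = 0 → write 0
  1×2 = 2 → write 0 carry 1
  0×2+1 = 1 → write 1
  0×2 = 0 → write 0
  1×2 = 2 → write 0 carry 1
  1×2+1 = 3 → write 1 carry 1
  remaining carry: 1

0b11001000010010000100110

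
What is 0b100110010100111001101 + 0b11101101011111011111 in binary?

Add column by column in base 2, right to left:
  1+1 = 0 carry 1
  0+1+1 = 0 carry 1
  1+1+1 = 1 carry 1
  1+1+1 = 1 carry 1
  0+1+1 = 0 carry 1
  0+0+1 = 1
  1+1 = 0 carry 1
  1+1+1 = 1 carry 1
  1+1+1 = 1 carry 1
  0+1+1 = 0 carry 1
  0+1+1 = 0 carry 1
  1+0+1 = 0 carry 1
  0+1+1 = 0 carry 1
  1+0+1 = 0 carry 1
  0+1+1 = 0 carry 1
  0+1+1 = 0 carry 1
  1+0+1 = 0 carry 1
  1+1+1 = 1 carry 1
  0+1+1 = 0 carry 1
  0+1+1 = 0 carry 1
  1+0+1 = 0 carry 1
  final carry 1

0b1000100000000110101100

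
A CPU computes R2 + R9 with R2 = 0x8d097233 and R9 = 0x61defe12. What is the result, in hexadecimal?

Add column by column in base 16, right to left:
  3+2 = 5
  3+1 = 4
  2+e = 0 carry 1
  7+f+1 = 7 carry 1
  9+e+1 = 8 carry 1
  0+d+1 = e
  d+1 = e
  8+6 = e

0xeee87045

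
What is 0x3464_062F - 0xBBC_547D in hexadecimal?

0x28A7B1B2

Subtract column by column in base 16:
  F-D → 2
  2-7 → B (borrow)
  6-4-1 → 1
  0-5 → B (borrow)
  4-C-1 → 7 (borrow)
  6-B-1 → A (borrow)
  4-B-1 → 8 (borrow)
  3-0-1 → 2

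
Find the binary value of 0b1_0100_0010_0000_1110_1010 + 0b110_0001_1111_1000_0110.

0b110100100000001110000

Add column by column in base 2, right to left:
  0+0 = 0
  1+1 = 0 carry 1
  0+1+1 = 0 carry 1
  1+0+1 = 0 carry 1
  0+0+1 = 1
  1+0 = 1
  1+0 = 1
  1+1 = 0 carry 1
  0+1+1 = 0 carry 1
  0+1+1 = 0 carry 1
  0+1+1 = 0 carry 1
  0+1+1 = 0 carry 1
  0+1+1 = 0 carry 1
  1+0+1 = 0 carry 1
  0+0+1 = 1
  0+0 = 0
  0+0 = 0
  0+1 = 1
  1+1 = 0 carry 1
  0+0+1 = 1
  1+0 = 1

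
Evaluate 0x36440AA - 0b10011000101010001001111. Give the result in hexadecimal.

0x317EC5B

0b10011000101010001001111 = 0x4C544F in hexadecimal.
Subtract column by column in base 16:
  A-F → B (borrow)
  A-4-1 → 5
  0-4 → C (borrow)
  4-5-1 → E (borrow)
  4-C-1 → 7 (borrow)
  6-4-1 → 1
  3-0 → 3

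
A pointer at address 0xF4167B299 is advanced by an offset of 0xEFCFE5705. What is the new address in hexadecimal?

Add column by column in base 16, right to left:
  9+5 = E
  9+0 = 9
  2+7 = 9
  B+5 = 0 carry 1
  7+E+1 = 6 carry 1
  6+F+1 = 6 carry 1
  1+C+1 = E
  4+F = 3 carry 1
  F+E+1 = E carry 1
  final carry 1

0x1E3E66099E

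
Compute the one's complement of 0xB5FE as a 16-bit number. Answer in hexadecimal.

Each hex digit d becomes F−d:
  B→4, 5→A, F→0, E→1

0x4A01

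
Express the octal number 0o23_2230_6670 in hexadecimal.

Each octal digit is 3 bits: 2=010 3=011 2=010 2=010 3=011 0=000 6=110 6=110 7=111 0=000.
Group the bits into nibbles: 0001 0011 0100 1001 1000 1101 1011 1000 → 13498db8.

0x13498db8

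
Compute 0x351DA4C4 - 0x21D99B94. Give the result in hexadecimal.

Subtract column by column in base 16:
  4-4 → 0
  C-9 → 3
  4-B → 9 (borrow)
  A-9-1 → 0
  D-9 → 4
  1-D → 4 (borrow)
  5-1-1 → 3
  3-2 → 1

0x13440930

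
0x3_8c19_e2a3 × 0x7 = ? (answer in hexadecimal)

0x18d4b53275

Multiply each base-16 digit by 7, carrying:
  3×7 = 21 → write 5 carry 1
  a×7+1 = 71 → write 7 carry 4
  2×7+4 = 18 → write 2 carry 1
  e×7+1 = 99 → write 3 carry 6
  9×7+6 = 69 → write 5 carry 4
  1×7+4 = 11 → write b
  c×7 = 84 → write 4 carry 5
  8×7+5 = 61 → write d carry 3
  3×7+3 = 24 → write 8 carry 1
  remaining carry: 1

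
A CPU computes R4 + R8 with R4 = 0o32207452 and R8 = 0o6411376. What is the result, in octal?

0o40621050

Add column by column in base 8, right to left:
  2+6 = 0 carry 1
  5+7+1 = 5 carry 1
  4+3+1 = 0 carry 1
  7+1+1 = 1 carry 1
  0+1+1 = 2
  2+4 = 6
  2+6 = 0 carry 1
  3+0+1 = 4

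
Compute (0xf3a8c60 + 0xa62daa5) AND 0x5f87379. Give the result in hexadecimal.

0x1986301

Add column by column in base 16, right to left:
  0+5 = 5
  6+a = 0 carry 1
  c+a+1 = 7 carry 1
  8+d+1 = 6 carry 1
  a+2+1 = d
  3+6 = 9
  f+a = 9 carry 1
  final carry 1
Sum = 0x199d6705; now AND with 0x5f87379:
  1&0=0, 9&5=1, 9&f=9, d&8=8, 6&7=6, 7&3=3, 0&7=0, 5&9=1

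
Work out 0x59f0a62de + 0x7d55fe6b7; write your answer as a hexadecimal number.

Add column by column in base 16, right to left:
  e+7 = 5 carry 1
  d+b+1 = 9 carry 1
  2+6+1 = 9
  6+e = 4 carry 1
  a+f+1 = a carry 1
  0+5+1 = 6
  f+5 = 4 carry 1
  9+d+1 = 7 carry 1
  5+7+1 = d

0xd746a4995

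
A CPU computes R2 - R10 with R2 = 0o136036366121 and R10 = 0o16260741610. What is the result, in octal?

0o117555424311

Subtract column by column in base 8:
  1-0 → 1
  2-1 → 1
  1-6 → 3 (borrow)
  6-1-1 → 4
  6-4 → 2
  3-7 → 4 (borrow)
  6-0-1 → 5
  3-6 → 5 (borrow)
  0-2-1 → 5 (borrow)
  6-6-1 → 7 (borrow)
  3-1-1 → 1
  1-0 → 1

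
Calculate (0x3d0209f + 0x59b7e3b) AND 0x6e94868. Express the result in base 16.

0x690848

Add column by column in base 16, right to left:
  f+b = a carry 1
  9+3+1 = d
  0+e = e
  2+7 = 9
  0+b = b
  d+9 = 6 carry 1
  3+5+1 = 9
Sum = 0x96b9eda; now AND with 0x6e94868:
  9&6=0, 6&e=6, b&9=9, 9&4=0, e&8=8, d&6=4, a&8=8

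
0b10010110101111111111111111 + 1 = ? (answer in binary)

The trailing 16 digits are 1 (max in base 2), so adding 1 cascades: they roll to 0 and the next digit up increments.

0b10010110110000000000000000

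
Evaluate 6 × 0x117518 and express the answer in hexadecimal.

0x68BE90

Multiply each base-16 digit by 6, carrying:
  8×6 = 48 → write 0 carry 3
  1×6+3 = 9 → write 9
  5×6 = 30 → write E carry 1
  7×6+1 = 43 → write B carry 2
  1×6+2 = 8 → write 8
  1×6 = 6 → write 6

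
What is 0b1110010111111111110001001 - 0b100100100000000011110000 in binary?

Subtract column by column in base 2:
  1-0 → 1
  0-0 → 0
  0-0 → 0
  1-0 → 1
  0-1 → 1 (borrow)
  0-1-1 → 0 (borrow)
  0-1-1 → 0 (borrow)
  1-1-1 → 1 (borrow)
  1-0-1 → 0
  1-0 → 1
  1-0 → 1
  1-0 → 1
  1-0 → 1
  1-0 → 1
  1-0 → 1
  1-0 → 1
  1-0 → 1
  1-1 → 0
  0-0 → 0
  1-0 → 1
  0-1 → 1 (borrow)
  0-0-1 → 1 (borrow)
  1-0-1 → 0
  1-1 → 0
  1-0 → 1

0b1001110011111111010011001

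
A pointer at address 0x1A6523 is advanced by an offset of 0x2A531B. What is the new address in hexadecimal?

Add column by column in base 16, right to left:
  3+B = E
  2+1 = 3
  5+3 = 8
  6+5 = B
  A+A = 4 carry 1
  1+2+1 = 4

0x44B83E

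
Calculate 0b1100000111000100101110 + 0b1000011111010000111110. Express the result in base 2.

Add column by column in base 2, right to left:
  0+0 = 0
  1+1 = 0 carry 1
  1+1+1 = 1 carry 1
  1+1+1 = 1 carry 1
  0+1+1 = 0 carry 1
  1+1+1 = 1 carry 1
  0+0+1 = 1
  0+0 = 0
  1+0 = 1
  0+0 = 0
  0+1 = 1
  0+0 = 0
  1+1 = 0 carry 1
  1+1+1 = 1 carry 1
  1+1+1 = 1 carry 1
  0+1+1 = 0 carry 1
  0+1+1 = 0 carry 1
  0+0+1 = 1
  0+0 = 0
  0+0 = 0
  1+0 = 1
  1+1 = 0 carry 1
  final carry 1

0b10100100110010101101100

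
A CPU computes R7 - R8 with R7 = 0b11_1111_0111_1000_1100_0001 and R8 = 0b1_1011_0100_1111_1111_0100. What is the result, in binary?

Subtract column by column in base 2:
  1-0 → 1
  0-0 → 0
  0-1 → 1 (borrow)
  0-0-1 → 1 (borrow)
  0-1-1 → 0 (borrow)
  0-1-1 → 0 (borrow)
  1-1-1 → 1 (borrow)
  1-1-1 → 1 (borrow)
  0-1-1 → 0 (borrow)
  0-1-1 → 0 (borrow)
  0-1-1 → 0 (borrow)
  1-1-1 → 1 (borrow)
  1-0-1 → 0
  1-0 → 1
  1-1 → 0
  0-0 → 0
  1-1 → 0
  1-1 → 0
  1-0 → 1
  1-1 → 0
  1-1 → 0
  1-0 → 1

0b1001000010100011001101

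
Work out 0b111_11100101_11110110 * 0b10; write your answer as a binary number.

Multiply each base-2 digit by 2, carrying:
  0×2 = 0 → write 0
  1×2 = 2 → write 0 carry 1
  1×2+1 = 3 → write 1 carry 1
  0×2+1 = 1 → write 1
  1×2 = 2 → write 0 carry 1
  1×2+1 = 3 → write 1 carry 1
  1×2+1 = 3 → write 1 carry 1
  1×2+1 = 3 → write 1 carry 1
  1×2+1 = 3 → write 1 carry 1
  0×2+1 = 1 → write 1
  1×2 = 2 → write 0 carry 1
  0×2+1 = 1 → write 1
  0×2 = 0 → write 0
  1×2 = 2 → write 0 carry 1
  1×2+1 = 3 → write 1 carry 1
  1×2+1 = 3 → write 1 carry 1
  1×2+1 = 3 → write 1 carry 1
  1×2+1 = 3 → write 1 carry 1
  1×2+1 = 3 → write 1 carry 1
  remaining carry: 1

0b11111100101111101100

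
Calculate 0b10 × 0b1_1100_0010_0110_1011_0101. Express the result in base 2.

Multiply each base-2 digit by 2, carrying:
  1×2 = 2 → write 0 carry 1
  0×2+1 = 1 → write 1
  1×2 = 2 → write 0 carry 1
  0×2+1 = 1 → write 1
  1×2 = 2 → write 0 carry 1
  1×2+1 = 3 → write 1 carry 1
  0×2+1 = 1 → write 1
  1×2 = 2 → write 0 carry 1
  0×2+1 = 1 → write 1
  1×2 = 2 → write 0 carry 1
  1×2+1 = 3 → write 1 carry 1
  0×2+1 = 1 → write 1
  0×2 = 0 → write 0
  1×2 = 2 → write 0 carry 1
  0×2+1 = 1 → write 1
  0×2 = 0 → write 0
  0×2 = 0 → write 0
  0×2 = 0 → write 0
  1×2 = 2 → write 0 carry 1
  1×2+1 = 3 → write 1 carry 1
  1×2+1 = 3 → write 1 carry 1
  remaining carry: 1

0b1110000100110101101010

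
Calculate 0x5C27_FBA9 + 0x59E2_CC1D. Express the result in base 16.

Add column by column in base 16, right to left:
  9+D = 6 carry 1
  A+1+1 = C
  B+C = 7 carry 1
  F+C+1 = C carry 1
  7+2+1 = A
  2+E = 0 carry 1
  C+9+1 = 6 carry 1
  5+5+1 = B

0xB60AC7C6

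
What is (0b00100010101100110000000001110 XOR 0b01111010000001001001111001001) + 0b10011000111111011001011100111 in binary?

First 0b00100010101100110000000001110 XOR 0b01111010000001001001111001001 = 0b01011000101101111001111000111.
Add column by column in base 2, right to left:
  1+1 = 0 carry 1
  1+1+1 = 1 carry 1
  1+1+1 = 1 carry 1
  0+0+1 = 1
  0+0 = 0
  0+1 = 1
  1+1 = 0 carry 1
  1+1+1 = 1 carry 1
  1+0+1 = 0 carry 1
  1+1+1 = 1 carry 1
  0+0+1 = 1
  0+0 = 0
  1+1 = 0 carry 1
  1+1+1 = 1 carry 1
  1+0+1 = 0 carry 1
  1+1+1 = 1 carry 1
  0+1+1 = 0 carry 1
  1+1+1 = 1 carry 1
  1+1+1 = 1 carry 1
  0+1+1 = 0 carry 1
  1+1+1 = 1 carry 1
  0+0+1 = 1
  0+0 = 0
  0+0 = 0
  1+1 = 0 carry 1
  1+1+1 = 1 carry 1
  0+0+1 = 1
  1+0 = 1
  0+1 = 1

0b11110001101101010011010101110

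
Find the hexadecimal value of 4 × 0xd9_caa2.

Multiply each base-16 digit by 4, carrying:
  2×4 = 8 → write 8
  a×4 = 40 → write 8 carry 2
  a×4+2 = 42 → write a carry 2
  c×4+2 = 50 → write 2 carry 3
  9×4+3 = 39 → write 7 carry 2
  d×4+2 = 54 → write 6 carry 3
  remaining carry: 3

0x3672a88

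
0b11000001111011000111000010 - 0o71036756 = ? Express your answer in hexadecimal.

0x22373D4

0b11000001111011000111000010 = 0x307B1C2 in hexadecimal.
0o71036756 = 0xE43DEE in hexadecimal.
Subtract column by column in base 16:
  2-E → 4 (borrow)
  C-E-1 → D (borrow)
  1-D-1 → 3 (borrow)
  B-3-1 → 7
  7-4 → 3
  0-E → 2 (borrow)
  3-0-1 → 2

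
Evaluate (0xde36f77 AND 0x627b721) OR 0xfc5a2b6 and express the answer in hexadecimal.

0xfe7a7b7

0xde36f77 AND 0x627b721 = 0x4232721.
Then OR with 0xfc5a2b6.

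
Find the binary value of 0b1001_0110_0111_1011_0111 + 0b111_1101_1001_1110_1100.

Add column by column in base 2, right to left:
  1+0 = 1
  1+0 = 1
  1+1 = 0 carry 1
  0+1+1 = 0 carry 1
  1+0+1 = 0 carry 1
  1+1+1 = 1 carry 1
  0+1+1 = 0 carry 1
  1+1+1 = 1 carry 1
  1+1+1 = 1 carry 1
  1+0+1 = 0 carry 1
  1+0+1 = 0 carry 1
  0+1+1 = 0 carry 1
  0+1+1 = 0 carry 1
  1+0+1 = 0 carry 1
  1+1+1 = 1 carry 1
  0+1+1 = 0 carry 1
  1+1+1 = 1 carry 1
  0+1+1 = 0 carry 1
  0+1+1 = 0 carry 1
  1+0+1 = 0 carry 1
  final carry 1

0b100010100000110100011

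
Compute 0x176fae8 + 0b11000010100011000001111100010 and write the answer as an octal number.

0o3162077312

0x176fae8 = 0o135575350 in octal.
0b11000010100011000001111100010 = 0o3024301742 in octal.
Add column by column in base 8, right to left:
  0+2 = 2
  5+4 = 1 carry 1
  3+7+1 = 3 carry 1
  5+1+1 = 7
  7+0 = 7
  5+3 = 0 carry 1
  5+4+1 = 2 carry 1
  3+2+1 = 6
  1+0 = 1
  0+3 = 3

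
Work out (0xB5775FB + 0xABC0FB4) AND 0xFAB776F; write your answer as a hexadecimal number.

Add column by column in base 16, right to left:
  B+4 = F
  F+B = A carry 1
  5+F+1 = 5 carry 1
  7+0+1 = 8
  7+C = 3 carry 1
  5+B+1 = 1 carry 1
  B+A+1 = 6 carry 1
  final carry 1
Sum = 0x161385AF; now AND with 0xFAB776F:
  1&0=0, 6&F=6, 1&A=0, 3&B=3, 8&7=0, 5&7=5, A&6=2, F&F=F

0x603052F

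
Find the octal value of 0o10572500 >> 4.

4 bits is not a whole number of base-8 digits; in binary: 1000101111010101000000 >> 4 = 100010111101010100.

0o427524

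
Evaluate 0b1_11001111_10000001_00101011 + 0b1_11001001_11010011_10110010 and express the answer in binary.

0b11100110010101010011011101

Add column by column in base 2, right to left:
  1+0 = 1
  1+1 = 0 carry 1
  0+0+1 = 1
  1+0 = 1
  0+1 = 1
  1+1 = 0 carry 1
  0+0+1 = 1
  0+1 = 1
  1+1 = 0 carry 1
  0+1+1 = 0 carry 1
  0+0+1 = 1
  0+0 = 0
  0+1 = 1
  0+0 = 0
  0+1 = 1
  1+1 = 0 carry 1
  1+1+1 = 1 carry 1
  1+0+1 = 0 carry 1
  1+0+1 = 0 carry 1
  1+1+1 = 1 carry 1
  0+0+1 = 1
  0+0 = 0
  1+1 = 0 carry 1
  1+1+1 = 1 carry 1
  1+1+1 = 1 carry 1
  final carry 1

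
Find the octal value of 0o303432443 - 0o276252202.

Subtract column by column in base 8:
  3-2 → 1
  4-0 → 4
  4-2 → 2
  2-2 → 0
  3-5 → 6 (borrow)
  4-2-1 → 1
  3-6 → 5 (borrow)
  0-7-1 → 0 (borrow)
  3-2-1 → 0

0o5160241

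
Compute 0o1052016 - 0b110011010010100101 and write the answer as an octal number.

0b110011010010100101 = 0o632245 in octal.
Subtract column by column in base 8:
  6-5 → 1
  1-4 → 5 (borrow)
  0-2-1 → 5 (borrow)
  2-2-1 → 7 (borrow)
  5-3-1 → 1
  0-6 → 2 (borrow)
  1-0-1 → 0

0o217551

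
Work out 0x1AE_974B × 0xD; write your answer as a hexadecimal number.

0x15DDAECF

Multiply each base-16 digit by 13, carrying:
  B×13 = 143 → write F carry 8
  4×13+8 = 60 → write C carry 3
  7×13+3 = 94 → write E carry 5
  9×13+5 = 122 → write A carry 7
  E×13+7 = 189 → write D carry 11
  A×13+11 = 141 → write D carry 8
  1×13+8 = 21 → write 5 carry 1
  remaining carry: 1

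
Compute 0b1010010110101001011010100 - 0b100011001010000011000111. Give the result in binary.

0b101111101011001000001101

Subtract column by column in base 2:
  0-1 → 1 (borrow)
  0-1-1 → 0 (borrow)
  1-1-1 → 1 (borrow)
  0-0-1 → 1 (borrow)
  1-0-1 → 0
  0-0 → 0
  1-1 → 0
  1-1 → 0
  0-0 → 0
  1-0 → 1
  0-0 → 0
  0-0 → 0
  1-0 → 1
  0-1 → 1 (borrow)
  1-0-1 → 0
  0-1 → 1 (borrow)
  1-0-1 → 0
  1-0 → 1
  0-1 → 1 (borrow)
  1-1-1 → 1 (borrow)
  0-0-1 → 1 (borrow)
  0-0-1 → 1 (borrow)
  1-0-1 → 0
  0-1 → 1 (borrow)
  1-0-1 → 0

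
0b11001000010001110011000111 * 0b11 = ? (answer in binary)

0b1001011000110101011001010101

Multiply each base-2 digit by 3, carrying:
  1×3 = 3 → write 1 carry 1
  1×3+1 = 4 → write 0 carry 2
  1×3+2 = 5 → write 1 carry 2
  0×3+2 = 2 → write 0 carry 1
  0×3+1 = 1 → write 1
  0×3 = 0 → write 0
  1×3 = 3 → write 1 carry 1
  1×3+1 = 4 → write 0 carry 2
  0×3+2 = 2 → write 0 carry 1
  0×3+1 = 1 → write 1
  1×3 = 3 → write 1 carry 1
  1×3+1 = 4 → write 0 carry 2
  1×3+2 = 5 → write 1 carry 2
  0×3+2 = 2 → write 0 carry 1
  0×3+1 = 1 → write 1
  0×3 = 0 → write 0
  1×3 = 3 → write 1 carry 1
  0×3+1 = 1 → write 1
  0×3 = 0 → write 0
  0×3 = 0 → write 0
  0×3 = 0 → write 0
  1×3 = 3 → write 1 carry 1
  0×3+1 = 1 → write 1
  0×3 = 0 → write 0
  1×3 = 3 → write 1 carry 1
  1×3+1 = 4 → write 0 carry 2
  remaining carry: 10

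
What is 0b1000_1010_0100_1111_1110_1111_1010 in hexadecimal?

Group the bits into nibbles: 1000 1010 0100 1111 1110 1111 1010 → 8a4fefa.

0x8a4fefa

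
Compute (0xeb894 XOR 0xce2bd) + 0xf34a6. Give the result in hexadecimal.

0x118ecf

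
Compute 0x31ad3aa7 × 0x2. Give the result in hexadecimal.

Multiply each base-16 digit by 2, carrying:
  7×2 = 14 → write e
  a×2 = 20 → write 4 carry 1
  a×2+1 = 21 → write 5 carry 1
  3×2+1 = 7 → write 7
  d×2 = 26 → write a carry 1
  a×2+1 = 21 → write 5 carry 1
  1×2+1 = 3 → write 3
  3×2 = 6 → write 6

0x635a754e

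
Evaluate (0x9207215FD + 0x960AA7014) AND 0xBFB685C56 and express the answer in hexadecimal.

0x281080410

Add column by column in base 16, right to left:
  D+4 = 1 carry 1
  F+1+1 = 1 carry 1
  5+0+1 = 6
  1+7 = 8
  2+A = C
  7+A = 1 carry 1
  0+0+1 = 1
  2+6 = 8
  9+9 = 2 carry 1
  final carry 1
Sum = 0x12811C8611; now AND with 0xBFB685C56:
  1&0=0, 2&B=2, 8&F=8, 1&B=1, 1&6=0, C&8=8, 8&5=0, 6&C=4, 1&5=1, 1&6=0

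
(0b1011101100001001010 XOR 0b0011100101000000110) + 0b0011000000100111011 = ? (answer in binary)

0b1011001001110000111

First 0b1011101100001001010 XOR 0b0011100101000000110 = 0b1000001001001001100.
Add column by column in base 2, right to left:
  0+1 = 1
  0+1 = 1
  1+0 = 1
  1+1 = 0 carry 1
  0+1+1 = 0 carry 1
  0+1+1 = 0 carry 1
  1+0+1 = 0 carry 1
  0+0+1 = 1
  0+1 = 1
  1+0 = 1
  0+0 = 0
  0+0 = 0
  1+0 = 1
  0+0 = 0
  0+0 = 0
  0+1 = 1
  0+1 = 1
  0+0 = 0
  1+0 = 1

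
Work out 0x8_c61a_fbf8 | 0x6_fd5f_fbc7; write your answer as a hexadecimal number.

0xeff5ffbff

OR each hex digit independently (no carries):
  8|6=e, c|f=f, 6|d=f, 1|5=5, a|f=f, f|f=f, b|b=b, f|c=f, 8|7=f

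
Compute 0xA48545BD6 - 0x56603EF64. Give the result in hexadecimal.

Subtract column by column in base 16:
  6-4 → 2
  D-6 → 7
  B-F → C (borrow)
  5-E-1 → 6 (borrow)
  4-3-1 → 0
  5-0 → 5
  8-6 → 2
  4-6 → E (borrow)
  A-5-1 → 4

0x4E2506C72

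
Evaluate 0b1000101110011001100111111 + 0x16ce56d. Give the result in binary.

0b10100001000001100010101100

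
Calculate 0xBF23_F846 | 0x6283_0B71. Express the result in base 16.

0xFFA3FB77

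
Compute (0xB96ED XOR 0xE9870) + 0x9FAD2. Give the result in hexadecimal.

First 0xB96ED XOR 0xE9870 = 0x50E9D.
Add column by column in base 16, right to left:
  D+2 = F
  9+D = 6 carry 1
  E+A+1 = 9 carry 1
  0+F+1 = 0 carry 1
  5+9+1 = F

0xF096F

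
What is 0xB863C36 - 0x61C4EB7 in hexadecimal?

Subtract column by column in base 16:
  6-7 → F (borrow)
  3-B-1 → 7 (borrow)
  C-E-1 → D (borrow)
  3-4-1 → E (borrow)
  6-C-1 → 9 (borrow)
  8-1-1 → 6
  B-6 → 5

0x569ED7F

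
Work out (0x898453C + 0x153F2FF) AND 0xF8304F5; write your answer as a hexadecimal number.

0x9800031

Add column by column in base 16, right to left:
  C+F = B carry 1
  3+F+1 = 3 carry 1
  5+2+1 = 8
  4+F = 3 carry 1
  8+3+1 = C
  9+5 = E
  8+1 = 9
Sum = 0x9EC383B; now AND with 0xF8304F5:
  9&F=9, E&8=8, C&3=0, 3&0=0, 8&4=0, 3&F=3, B&5=1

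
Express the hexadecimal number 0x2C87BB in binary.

Expand each hex digit to 4 bits: 2=0010 C=1100 8=1000 7=0111 B=1011 B=1011.

0b1011001000011110111011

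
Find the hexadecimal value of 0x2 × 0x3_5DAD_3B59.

Multiply each base-16 digit by 2, carrying:
  9×2 = 18 → write 2 carry 1
  5×2+1 = 11 → write B
  B×2 = 22 → write 6 carry 1
  3×2+1 = 7 → write 7
  D×2 = 26 → write A carry 1
  A×2+1 = 21 → write 5 carry 1
  D×2+1 = 27 → write B carry 1
  5×2+1 = 11 → write B
  3×2 = 6 → write 6

0x6BB5A76B2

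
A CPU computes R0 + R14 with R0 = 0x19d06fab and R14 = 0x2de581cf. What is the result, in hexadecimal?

Add column by column in base 16, right to left:
  b+f = a carry 1
  a+c+1 = 7 carry 1
  f+1+1 = 1 carry 1
  6+8+1 = f
  0+5 = 5
  d+e = b carry 1
  9+d+1 = 7 carry 1
  1+2+1 = 4

0x47b5f17a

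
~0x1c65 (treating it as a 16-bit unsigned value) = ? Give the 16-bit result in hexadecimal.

0xe39a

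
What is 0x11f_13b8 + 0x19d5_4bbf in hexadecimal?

0x1af45f77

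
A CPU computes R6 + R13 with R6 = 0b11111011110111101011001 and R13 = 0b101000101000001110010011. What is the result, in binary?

0b1001000000111001011101100

Add column by column in base 2, right to left:
  1+1 = 0 carry 1
  0+1+1 = 0 carry 1
  0+0+1 = 1
  1+0 = 1
  1+1 = 0 carry 1
  0+0+1 = 1
  1+0 = 1
  0+1 = 1
  1+1 = 0 carry 1
  1+1+1 = 1 carry 1
  1+0+1 = 0 carry 1
  1+0+1 = 0 carry 1
  0+0+1 = 1
  1+0 = 1
  1+0 = 1
  1+1 = 0 carry 1
  1+0+1 = 0 carry 1
  0+1+1 = 0 carry 1
  1+0+1 = 0 carry 1
  1+0+1 = 0 carry 1
  1+0+1 = 0 carry 1
  1+1+1 = 1 carry 1
  1+0+1 = 0 carry 1
  0+1+1 = 0 carry 1
  final carry 1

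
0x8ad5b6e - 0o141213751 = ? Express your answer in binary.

0x8ad5b6e = 0b1000101011010101101101101110 in binary.
0o141213751 = 0b1100001010001011111101001 in binary.
Subtract column by column in base 2:
  0-1 → 1 (borrow)
  1-0-1 → 0
  1-0 → 1
  1-1 → 0
  0-0 → 0
  1-1 → 0
  1-1 → 0
  0-1 → 1 (borrow)
  1-1-1 → 1 (borrow)
  1-1-1 → 1 (borrow)
  0-1-1 → 0 (borrow)
  1-0-1 → 0
  1-1 → 0
  0-0 → 0
  1-0 → 1
  0-0 → 0
  1-1 → 0
  0-0 → 0
  1-1 → 0
  1-0 → 1
  0-0 → 0
  1-0 → 1
  0-0 → 0
  1-1 → 0
  0-1 → 1 (borrow)
  0-0-1 → 1 (borrow)
  0-0-1 → 1 (borrow)
  1-0-1 → 0

0b111001010000100001110000101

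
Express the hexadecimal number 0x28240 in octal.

0o501100

Expand each hex digit to 4 bits: 2=0010 8=1000 2=0010 4=0100 0=0000.
Group the bits in threes: 101 000 001 001 000 000 → 501100.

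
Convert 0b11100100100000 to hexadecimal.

Group the bits into nibbles: 0011 1001 0010 0000 → 3920.

0x3920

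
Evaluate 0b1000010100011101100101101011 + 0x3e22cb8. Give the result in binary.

0b1100001101000000011000100011

0x3e22cb8 = 0b11111000100010110010111000 in binary.
Add column by column in base 2, right to left:
  1+0 = 1
  1+0 = 1
  0+0 = 0
  1+1 = 0 carry 1
  0+1+1 = 0 carry 1
  1+1+1 = 1 carry 1
  1+0+1 = 0 carry 1
  0+1+1 = 0 carry 1
  1+0+1 = 0 carry 1
  0+0+1 = 1
  0+1 = 1
  1+1 = 0 carry 1
  1+0+1 = 0 carry 1
  0+1+1 = 0 carry 1
  1+0+1 = 0 carry 1
  1+0+1 = 0 carry 1
  1+0+1 = 0 carry 1
  0+1+1 = 0 carry 1
  0+0+1 = 1
  0+0 = 0
  1+0 = 1
  0+1 = 1
  1+1 = 0 carry 1
  0+1+1 = 0 carry 1
  0+1+1 = 0 carry 1
  0+1+1 = 0 carry 1
  0+0+1 = 1
  1+0 = 1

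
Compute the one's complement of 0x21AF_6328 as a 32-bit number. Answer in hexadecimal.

Each hex digit d becomes F−d:
  2→D, 1→E, A→5, F→0, 6→9, 3→C, 2→D, 8→7

0xDE509CD7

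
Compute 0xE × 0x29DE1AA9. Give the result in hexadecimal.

0x24A25753E

Multiply each base-16 digit by 14, carrying:
  9×14 = 126 → write E carry 7
  A×14+7 = 147 → write 3 carry 9
  A×14+9 = 149 → write 5 carry 9
  1×14+9 = 23 → write 7 carry 1
  E×14+1 = 197 → write 5 carry 12
  D×14+12 = 194 → write 2 carry 12
  9×14+12 = 138 → write A carry 8
  2×14+8 = 36 → write 4 carry 2
  remaining carry: 2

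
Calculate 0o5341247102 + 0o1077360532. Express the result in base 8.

Add column by column in base 8, right to left:
  2+2 = 4
  0+3 = 3
  1+5 = 6
  7+0 = 7
  4+6 = 2 carry 1
  2+3+1 = 6
  1+7 = 0 carry 1
  4+7+1 = 4 carry 1
  3+0+1 = 4
  5+1 = 6

0o6440627634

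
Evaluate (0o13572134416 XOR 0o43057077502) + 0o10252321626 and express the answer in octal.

First 0o13572134416 XOR 0o43057077502 = 0o50525143114.
Add column by column in base 8, right to left:
  4+6 = 2 carry 1
  1+2+1 = 4
  1+6 = 7
  3+1 = 4
  4+2 = 6
  1+3 = 4
  5+2 = 7
  2+5 = 7
  5+2 = 7
  0+0 = 0
  5+1 = 6

0o60777464742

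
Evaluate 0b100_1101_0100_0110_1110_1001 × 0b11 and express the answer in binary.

0b111001111101010010111011

Multiply each base-2 digit by 3, carrying:
  1×3 = 3 → write 1 carry 1
  0×3+1 = 1 → write 1
  0×3 = 0 → write 0
  1×3 = 3 → write 1 carry 1
  0×3+1 = 1 → write 1
  1×3 = 3 → write 1 carry 1
  1×3+1 = 4 → write 0 carry 2
  1×3+2 = 5 → write 1 carry 2
  0×3+2 = 2 → write 0 carry 1
  1×3+1 = 4 → write 0 carry 2
  1×3+2 = 5 → write 1 carry 2
  0×3+2 = 2 → write 0 carry 1
  0×3+1 = 1 → write 1
  0×3 = 0 → write 0
  1×3 = 3 → write 1 carry 1
  0×3+1 = 1 → write 1
  1×3 = 3 → write 1 carry 1
  0×3+1 = 1 → write 1
  1×3 = 3 → write 1 carry 1
  1×3+1 = 4 → write 0 carry 2
  0×3+2 = 2 → write 0 carry 1
  0×3+1 = 1 → write 1
  1×3 = 3 → write 1 carry 1
  remaining carry: 1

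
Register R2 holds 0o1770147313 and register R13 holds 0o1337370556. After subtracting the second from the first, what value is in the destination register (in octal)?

0o430556535

Subtract column by column in base 8:
  3-6 → 5 (borrow)
  1-5-1 → 3 (borrow)
  3-5-1 → 5 (borrow)
  7-0-1 → 6
  4-7 → 5 (borrow)
  1-3-1 → 5 (borrow)
  0-7-1 → 0 (borrow)
  7-3-1 → 3
  7-3 → 4
  1-1 → 0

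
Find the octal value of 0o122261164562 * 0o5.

0o633566107472

Multiply each base-8 digit by 5, carrying:
  2×5 = 10 → write 2 carry 1
  6×5+1 = 31 → write 7 carry 3
  5×5+3 = 28 → write 4 carry 3
  4×5+3 = 23 → write 7 carry 2
  6×5+2 = 32 → write 0 carry 4
  1×5+4 = 9 → write 1 carry 1
  1×5+1 = 6 → write 6
  6×5 = 30 → write 6 carry 3
  2×5+3 = 13 → write 5 carry 1
  2×5+1 = 11 → write 3 carry 1
  2×5+1 = 11 → write 3 carry 1
  1×5+1 = 6 → write 6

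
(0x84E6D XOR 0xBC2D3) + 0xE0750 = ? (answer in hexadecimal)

First 0x84E6D XOR 0xBC2D3 = 0x38CBE.
Add column by column in base 16, right to left:
  E+0 = E
  B+5 = 0 carry 1
  C+7+1 = 4 carry 1
  8+0+1 = 9
  3+E = 1 carry 1
  final carry 1

0x11940E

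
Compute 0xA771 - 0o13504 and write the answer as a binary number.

0xA771 = 0b1010011101110001 in binary.
0o13504 = 0b1011101000100 in binary.
Subtract column by column in base 2:
  1-0 → 1
  0-0 → 0
  0-1 → 1 (borrow)
  0-0-1 → 1 (borrow)
  1-0-1 → 0
  1-0 → 1
  1-1 → 0
  0-0 → 0
  1-1 → 0
  1-1 → 0
  1-1 → 0
  0-0 → 0
  0-1 → 1 (borrow)
  1-0-1 → 0
  0-0 → 0
  1-0 → 1

0b1001000000101101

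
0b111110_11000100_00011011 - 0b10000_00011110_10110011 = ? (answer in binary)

Subtract column by column in base 2:
  1-1 → 0
  1-1 → 0
  0-0 → 0
  1-0 → 1
  1-1 → 0
  0-1 → 1 (borrow)
  0-0-1 → 1 (borrow)
  0-1-1 → 0 (borrow)
  0-0-1 → 1 (borrow)
  0-1-1 → 0 (borrow)
  1-1-1 → 1 (borrow)
  0-1-1 → 0 (borrow)
  0-1-1 → 0 (borrow)
  0-0-1 → 1 (borrow)
  1-0-1 → 0
  1-0 → 1
  0-0 → 0
  1-0 → 1
  1-0 → 1
  1-0 → 1
  1-1 → 0
  1-0 → 1

0b1011101010010101101000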